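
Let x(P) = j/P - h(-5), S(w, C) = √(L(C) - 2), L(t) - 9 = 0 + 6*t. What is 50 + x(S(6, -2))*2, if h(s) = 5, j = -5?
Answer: 40 + 2*I*√5 ≈ 40.0 + 4.4721*I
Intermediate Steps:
L(t) = 9 + 6*t (L(t) = 9 + (0 + 6*t) = 9 + 6*t)
S(w, C) = √(7 + 6*C) (S(w, C) = √((9 + 6*C) - 2) = √(7 + 6*C))
x(P) = -5 - 5/P (x(P) = -5/P - 1*5 = -5/P - 5 = -5 - 5/P)
50 + x(S(6, -2))*2 = 50 + (-5 - 5/√(7 + 6*(-2)))*2 = 50 + (-5 - 5/√(7 - 12))*2 = 50 + (-5 - 5*(-I*√5/5))*2 = 50 + (-5 - (-1)*I*√5)*2 = 50 + (-5 + I*√5)*2 = 50 + (-10 + 2*I*√5) = 40 + 2*I*√5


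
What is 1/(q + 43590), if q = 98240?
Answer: 1/141830 ≈ 7.0507e-6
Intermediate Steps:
1/(q + 43590) = 1/(98240 + 43590) = 1/141830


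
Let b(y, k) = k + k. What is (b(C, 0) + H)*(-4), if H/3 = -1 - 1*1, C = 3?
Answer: 24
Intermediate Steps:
b(y, k) = 2*k
H = -6 (H = 3*(-1 - 1*1) = 3*(-1 - 1) = 3*(-2) = -6)
(b(C, 0) + H)*(-4) = (2*0 - 6)*(-4) = (0 - 6)*(-4) = -6*(-4) = 24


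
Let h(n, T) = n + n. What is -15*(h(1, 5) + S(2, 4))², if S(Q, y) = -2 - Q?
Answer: -60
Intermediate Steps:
h(n, T) = 2*n
-15*(h(1, 5) + S(2, 4))² = -15*(2*1 + (-2 - 1*2))² = -15*(2 + (-2 - 2))² = -15*(2 - 4)² = -15*(-2)² = -15*4 = -60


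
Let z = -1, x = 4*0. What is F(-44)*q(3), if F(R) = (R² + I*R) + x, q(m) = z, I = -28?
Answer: -3168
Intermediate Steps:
x = 0
q(m) = -1
F(R) = R² - 28*R (F(R) = (R² - 28*R) + 0 = R² - 28*R)
F(-44)*q(3) = -44*(-28 - 44)*(-1) = -44*(-72)*(-1) = 3168*(-1) = -3168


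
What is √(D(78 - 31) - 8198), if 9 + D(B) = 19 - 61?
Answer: I*√8249 ≈ 90.824*I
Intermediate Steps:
D(B) = -51 (D(B) = -9 + (19 - 61) = -9 - 42 = -51)
√(D(78 - 31) - 8198) = √(-51 - 8198) = √(-8249) = I*√8249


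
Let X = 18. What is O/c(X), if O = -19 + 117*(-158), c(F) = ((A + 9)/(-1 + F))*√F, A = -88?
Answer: 314585*√2/474 ≈ 938.59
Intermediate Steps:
c(F) = -79*√F/(-1 + F) (c(F) = ((-88 + 9)/(-1 + F))*√F = (-79/(-1 + F))*√F = -79*√F/(-1 + F))
O = -18505 (O = -19 - 18486 = -18505)
O/c(X) = -18505*(-√2*(-1 + 18)/474) = -18505*(-17*√2/474) = -(-314585)*√2/474 = 314585*√2/474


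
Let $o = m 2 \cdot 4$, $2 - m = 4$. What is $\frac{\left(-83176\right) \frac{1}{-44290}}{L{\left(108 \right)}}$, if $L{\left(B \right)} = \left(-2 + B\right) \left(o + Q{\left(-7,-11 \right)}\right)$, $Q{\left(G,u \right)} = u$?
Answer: $- \frac{20794}{31689495} \approx -0.00065618$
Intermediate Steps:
$m = -2$ ($m = 2 - 4 = -2$)
$o = -16$ ($o = \left(-2\right) 2 \cdot 4 = \left(-4\right) 4 = -16$)
$L{\left(B \right)} = 54 - 27 B$ ($L{\left(B \right)} = \left(-2 + B\right) \left(-16 - 11\right) = \left(-2 + B\right) \left(-27\right) = 54 - 27 B$)
$\frac{\left(-83176\right) \frac{1}{-44290}}{L{\left(108 \right)}} = \frac{\left(-83176\right) \frac{1}{-44290}}{54 - 2916} = \frac{\left(-83176\right) \left(- \frac{1}{44290}\right)}{54 - 2916} = \frac{41588}{22145 \left(-2862\right)} = \frac{41588}{22145} \left(- \frac{1}{2862}\right) = - \frac{20794}{31689495}$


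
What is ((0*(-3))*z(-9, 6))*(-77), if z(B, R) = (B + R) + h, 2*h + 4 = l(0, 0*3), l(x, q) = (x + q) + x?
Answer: 0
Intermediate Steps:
l(x, q) = q + 2*x (l(x, q) = (q + x) + x = q + 2*x)
h = -2 (h = -2 + (0*3 + 2*0)/2 = -2 + (0 + 0)/2 = -2 + (½)*0 = -2 + 0 = -2)
z(B, R) = -2 + B + R (z(B, R) = (B + R) - 2 = -2 + B + R)
((0*(-3))*z(-9, 6))*(-77) = ((0*(-3))*(-2 - 9 + 6))*(-77) = (0*(-5))*(-77) = 0*(-77) = 0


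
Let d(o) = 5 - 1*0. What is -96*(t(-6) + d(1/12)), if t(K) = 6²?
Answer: -3936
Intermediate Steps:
t(K) = 36
d(o) = 5 (d(o) = 5 + 0 = 5)
-96*(t(-6) + d(1/12)) = -96*(36 + 5) = -96*41 = -1*3936 = -3936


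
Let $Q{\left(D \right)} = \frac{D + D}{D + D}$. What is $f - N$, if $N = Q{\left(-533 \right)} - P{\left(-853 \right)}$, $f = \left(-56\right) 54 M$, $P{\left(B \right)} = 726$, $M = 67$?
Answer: $-201883$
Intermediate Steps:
$Q{\left(D \right)} = 1$ ($Q{\left(D \right)} = \frac{2 D}{2 D} = 2 D \frac{1}{2 D} = 1$)
$f = -202608$ ($f = \left(-56\right) 54 \cdot 67 = \left(-3024\right) 67 = -202608$)
$N = -725$ ($N = 1 - 726 = -725$)
$f - N = -202608 - -725 = -202608 + 725 = -201883$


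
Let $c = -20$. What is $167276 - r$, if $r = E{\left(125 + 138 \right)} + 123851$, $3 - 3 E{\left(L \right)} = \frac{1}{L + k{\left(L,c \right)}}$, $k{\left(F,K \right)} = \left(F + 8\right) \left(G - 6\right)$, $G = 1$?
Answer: $\frac{142257023}{3276} \approx 43424.0$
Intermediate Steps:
$k{\left(F,K \right)} = -40 - 5 F$ ($k{\left(F,K \right)} = \left(F + 8\right) \left(1 - 6\right) = \left(8 + F\right) \left(-5\right) = -40 - 5 F$)
$E{\left(L \right)} = 1 - \frac{1}{3 \left(-40 - 4 L\right)}$ ($E{\left(L \right)} = 1 - \frac{1}{3 \left(L - \left(40 + 5 L\right)\right)} = 1 - \frac{1}{3 \left(-40 - 4 L\right)}$)
$r = \frac{405739153}{3276}$ ($r = \frac{\frac{121}{12} + \left(125 + 138\right)}{10 + \left(125 + 138\right)} + 123851 = \frac{\frac{121}{12} + 263}{10 + 263} + 123851 = \frac{1}{273} \cdot \frac{3277}{12} + 123851 = \frac{3277}{3276} + 123851 = \frac{405739153}{3276} \approx 1.2385 \cdot 10^{5}$)
$167276 - r = 167276 - \frac{405739153}{3276} = \frac{142257023}{3276}$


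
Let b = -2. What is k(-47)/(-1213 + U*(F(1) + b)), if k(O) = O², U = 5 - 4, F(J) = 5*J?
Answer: -2209/1210 ≈ -1.8256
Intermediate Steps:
U = 1
k(-47)/(-1213 + U*(F(1) + b)) = (-47)²/(-1213 + 1*(5*1 - 2)) = 2209/(-1213 + 1*(5 - 2)) = 2209/(-1213 + 1*3) = 2209/(-1213 + 3) = 2209/(-1210) = 2209*(-1/1210) = -2209/1210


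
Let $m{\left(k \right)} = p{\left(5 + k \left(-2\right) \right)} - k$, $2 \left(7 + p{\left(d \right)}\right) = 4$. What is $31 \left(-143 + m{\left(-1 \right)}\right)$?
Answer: $-4557$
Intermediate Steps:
$p{\left(d \right)} = -5$ ($p{\left(d \right)} = -7 + \frac{1}{2} \cdot 4 = -7 + 2 = -5$)
$m{\left(k \right)} = -5 - k$
$31 \left(-143 + m{\left(-1 \right)}\right) = 31 \left(-143 - 4\right) = 31 \left(-147\right) = -4557$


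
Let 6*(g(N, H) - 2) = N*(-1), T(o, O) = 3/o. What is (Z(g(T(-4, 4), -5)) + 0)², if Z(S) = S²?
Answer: 83521/4096 ≈ 20.391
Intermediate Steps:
g(N, H) = 2 - N/6 (g(N, H) = 2 + (N*(-1))/6 = 2 + (-N)/6 = 2 - N/6)
(Z(g(T(-4, 4), -5)) + 0)² = ((2 - 1/(2*(-4)))² + 0)² = ((2 - (-1)/(2*4))² + 0)² = ((2 - ⅙*(-¾))² + 0)² = ((2 + ⅛)² + 0)² = ((17/8)² + 0)² = (289/64 + 0)² = (289/64)² = 83521/4096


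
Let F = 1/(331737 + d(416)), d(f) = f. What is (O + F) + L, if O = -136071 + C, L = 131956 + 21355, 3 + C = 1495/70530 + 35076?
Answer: 245104825282087/4685350218 ≈ 52313.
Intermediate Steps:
C = 494740037/14106 (C = -3 + (1495/70530 + 35076) = -3 + (1495*(1/70530) + 35076) = -3 + (299/14106 + 35076) = -3 + 494782355/14106 = 494740037/14106 ≈ 35073.)
L = 153311
O = -1424677489/14106 (O = -136071 + 494740037/14106 = -1424677489/14106 ≈ -1.0100e+5)
F = 1/332153 (F = 1/(331737 + 416) = 1/332153 ≈ 3.0107e-6)
(O + F) + L = (-1424677489/14106 + 1/332153) + 153311 = -473210901989711/4685350218 + 153311 = 245104825282087/4685350218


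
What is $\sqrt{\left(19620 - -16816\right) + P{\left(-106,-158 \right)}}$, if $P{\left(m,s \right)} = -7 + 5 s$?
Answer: $\sqrt{35639} \approx 188.78$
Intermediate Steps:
$\sqrt{\left(19620 - -16816\right) + P{\left(-106,-158 \right)}} = \sqrt{\left(19620 - -16816\right) + \left(-7 + 5 \left(-158\right)\right)} = \sqrt{\left(19620 + 16816\right) - 797} = \sqrt{36436 - 797} = \sqrt{35639}$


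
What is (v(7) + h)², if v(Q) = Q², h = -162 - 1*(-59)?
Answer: 2916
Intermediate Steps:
h = -103 (h = -162 + 59 = -103)
(v(7) + h)² = (7² - 103)² = (49 - 103)² = (-54)² = 2916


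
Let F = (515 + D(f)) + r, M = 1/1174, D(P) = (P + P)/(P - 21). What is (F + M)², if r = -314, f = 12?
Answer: 487948352089/12404484 ≈ 39336.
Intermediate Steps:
D(P) = 2*P/(-21 + P) (D(P) = (2*P)/(-21 + P) = 2*P/(-21 + P))
M = 1/1174 ≈ 0.00085179
F = 595/3 (F = (515 + 2*12/(-21 + 12)) - 314 = (515 + 2*12/(-9)) - 314 = (515 + 2*12*(-⅑)) - 314 = (515 - 8/3) - 314 = 1537/3 - 314 = 595/3 ≈ 198.33)
(F + M)² = (595/3 + 1/1174)² = (698533/3522)² = 487948352089/12404484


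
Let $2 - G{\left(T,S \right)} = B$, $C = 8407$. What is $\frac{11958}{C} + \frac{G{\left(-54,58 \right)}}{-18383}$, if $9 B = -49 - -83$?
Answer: $\frac{1978549738}{1390912929} \approx 1.4225$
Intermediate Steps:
$B = \frac{34}{9}$ ($B = \frac{-49 - -83}{9} = \frac{-49 + 83}{9} = \frac{1}{9} \cdot 34 = \frac{34}{9} \approx 3.7778$)
$G{\left(T,S \right)} = - \frac{16}{9}$ ($G{\left(T,S \right)} = 2 - \frac{34}{9} = - \frac{16}{9}$)
$\frac{11958}{C} + \frac{G{\left(-54,58 \right)}}{-18383} = \frac{11958}{8407} - \frac{16}{9 \left(-18383\right)} = 11958 \cdot \frac{1}{8407} - - \frac{16}{165447} = \frac{11958}{8407} + \frac{16}{165447} = \frac{1978549738}{1390912929}$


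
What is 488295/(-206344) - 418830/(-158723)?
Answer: 387800445/1423979944 ≈ 0.27234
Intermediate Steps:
488295/(-206344) - 418830/(-158723) = 488295*(-1/206344) - 418830*(-1/158723) = -488295/206344 + 18210/6901 = 387800445/1423979944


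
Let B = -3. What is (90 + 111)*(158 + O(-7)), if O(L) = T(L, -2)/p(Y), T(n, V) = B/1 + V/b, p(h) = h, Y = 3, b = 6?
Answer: 94604/3 ≈ 31535.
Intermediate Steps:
T(n, V) = -3 + V/6 (T(n, V) = -3/1 + V/6 = -3*1 + V*(⅙) = -3 + V/6)
O(L) = -10/9 (O(L) = (-3 + (⅙)*(-2))/3 = (-3 - ⅓)*(⅓) = -10/3*⅓ = -10/9)
(90 + 111)*(158 + O(-7)) = (90 + 111)*(158 - 10/9) = 201*(1412/9) = 94604/3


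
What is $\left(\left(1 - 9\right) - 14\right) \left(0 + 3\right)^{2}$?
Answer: $-198$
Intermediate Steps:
$\left(\left(1 - 9\right) - 14\right) \left(0 + 3\right)^{2} = \left(-8 - 14\right) 3^{2} = \left(-22\right) 9 = -198$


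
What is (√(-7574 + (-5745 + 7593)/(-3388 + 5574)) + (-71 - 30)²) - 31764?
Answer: -21563 + I*√9047261594/1093 ≈ -21563.0 + 87.024*I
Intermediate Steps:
(√(-7574 + (-5745 + 7593)/(-3388 + 5574)) + (-71 - 30)²) - 31764 = (√(-7574 + 1848/2186) + (-101)²) - 31764 = (√(-7574 + 1848*(1/2186)) + 10201) - 31764 = (√(-7574 + 924/1093) + 10201) - 31764 = (√(-8277458/1093) + 10201) - 31764 = (I*√9047261594/1093 + 10201) - 31764 = (10201 + I*√9047261594/1093) - 31764 = -21563 + I*√9047261594/1093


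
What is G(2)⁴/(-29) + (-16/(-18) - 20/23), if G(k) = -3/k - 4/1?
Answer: -3028831/96048 ≈ -31.535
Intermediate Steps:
G(k) = -4 - 3/k (G(k) = -3/k - 4*1 = -3/k - 4 = -4 - 3/k)
G(2)⁴/(-29) + (-16/(-18) - 20/23) = (-4 - 3/2)⁴/(-29) + (-16/(-18) - 20/23) = (-4 - 3*½)⁴*(-1/29) + (-16*(-1/18) - 20*1/23) = (-4 - 3/2)⁴*(-1/29) + (8/9 - 20/23) = (-11/2)⁴*(-1/29) + 4/207 = (14641/16)*(-1/29) + 4/207 = -14641/464 + 4/207 = -3028831/96048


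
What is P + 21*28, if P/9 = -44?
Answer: 192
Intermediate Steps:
P = -396 (P = 9*(-44) = -396)
P + 21*28 = -396 + 21*28 = -396 + 588 = 192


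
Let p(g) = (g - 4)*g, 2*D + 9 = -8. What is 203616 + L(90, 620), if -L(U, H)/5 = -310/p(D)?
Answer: 3461720/17 ≈ 2.0363e+5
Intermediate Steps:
D = -17/2 (D = -9/2 + (1/2)*(-8) = -9/2 - 4 = -17/2 ≈ -8.5000)
p(g) = g*(-4 + g) (p(g) = (-4 + g)*g = g*(-4 + g))
L(U, H) = 248/17 (L(U, H) = -(-1550)/((-17*(-4 - 17/2)/2)) = -(-1550)/((-17/2*(-25/2))) = -(-1550)/425/4 = -(-1550)*4/425 = -5*(-248/85) = 248/17)
203616 + L(90, 620) = 203616 + 248/17 = 3461720/17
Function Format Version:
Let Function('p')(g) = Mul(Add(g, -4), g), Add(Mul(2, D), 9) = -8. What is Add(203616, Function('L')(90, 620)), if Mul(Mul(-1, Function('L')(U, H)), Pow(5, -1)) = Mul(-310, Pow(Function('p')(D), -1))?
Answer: Rational(3461720, 17) ≈ 2.0363e+5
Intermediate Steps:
D = Rational(-17, 2) (D = Add(Rational(-9, 2), Mul(Rational(1, 2), -8)) = Add(Rational(-9, 2), -4) = Rational(-17, 2) ≈ -8.5000)
Function('p')(g) = Mul(g, Add(-4, g)) (Function('p')(g) = Mul(Add(-4, g), g) = Mul(g, Add(-4, g)))
Function('L')(U, H) = Rational(248, 17) (Function('L')(U, H) = Mul(-5, Mul(-310, Pow(Mul(Rational(-17, 2), Add(-4, Rational(-17, 2))), -1))) = Mul(-5, Mul(-310, Pow(Mul(Rational(-17, 2), Rational(-25, 2)), -1))) = Mul(-5, Mul(-310, Pow(Rational(425, 4), -1))) = Mul(-5, Mul(-310, Rational(4, 425))) = Mul(-5, Rational(-248, 85)) = Rational(248, 17))
Add(203616, Function('L')(90, 620)) = Add(203616, Rational(248, 17)) = Rational(3461720, 17)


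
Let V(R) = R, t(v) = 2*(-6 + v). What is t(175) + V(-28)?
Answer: 310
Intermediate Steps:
t(v) = -12 + 2*v
t(175) + V(-28) = (-12 + 2*175) - 28 = (-12 + 350) - 28 = 338 - 28 = 310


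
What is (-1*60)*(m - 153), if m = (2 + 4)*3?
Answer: 8100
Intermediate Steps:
m = 18 (m = 6*3 = 18)
(-1*60)*(m - 153) = (-1*60)*(18 - 153) = -60*(-135) = 8100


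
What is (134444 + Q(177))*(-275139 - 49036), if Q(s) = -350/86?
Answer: -1874028768475/43 ≈ -4.3582e+10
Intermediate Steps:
Q(s) = -175/43 (Q(s) = -350*1/86 = -175/43)
(134444 + Q(177))*(-275139 - 49036) = (134444 - 175/43)*(-275139 - 49036) = (5780917/43)*(-324175) = -1874028768475/43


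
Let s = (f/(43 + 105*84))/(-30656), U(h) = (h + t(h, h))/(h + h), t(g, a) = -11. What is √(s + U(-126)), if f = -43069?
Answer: 11*√2286190182219629/713223336 ≈ 0.73743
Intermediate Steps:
U(h) = (-11 + h)/(2*h) (U(h) = (h - 11)/(h + h) = (-11 + h)/((2*h)) = (-11 + h)*(1/(2*h)) = (-11 + h)/(2*h))
s = 43069/271704128 (s = -43069/(43 + 105*84)/(-30656) = -43069/(43 + 8820)*(-1/30656) = -43069/8863*(-1/30656) = 43069/271704128 ≈ 0.00015851)
√(s + U(-126)) = √(43069/271704128 + (½)*(-11 - 126)/(-126)) = √(43069/271704128 + (½)*(-1/126)*(-137)) = √(43069/271704128 + 137/252) = √(9308579731/17117360064) = 11*√2286190182219629/713223336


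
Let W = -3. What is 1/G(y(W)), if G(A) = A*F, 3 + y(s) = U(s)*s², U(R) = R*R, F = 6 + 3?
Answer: 1/702 ≈ 0.0014245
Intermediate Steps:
F = 9
U(R) = R²
y(s) = -3 + s⁴ (y(s) = -3 + s²*s² = -3 + s⁴)
G(A) = 9*A (G(A) = A*9 = 9*A)
1/G(y(W)) = 1/(9*(-3 + (-3)⁴)) = 1/(9*(-3 + 81)) = 1/(9*78) = 1/702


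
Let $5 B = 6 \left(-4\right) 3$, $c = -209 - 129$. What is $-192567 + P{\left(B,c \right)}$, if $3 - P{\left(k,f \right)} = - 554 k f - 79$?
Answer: $\frac{12519719}{5} \approx 2.5039 \cdot 10^{6}$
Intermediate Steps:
$c = -338$ ($c = -209 - 129 = -338$)
$B = - \frac{72}{5}$ ($B = \frac{6 \left(-4\right) 3}{5} = \frac{\left(-24\right) 3}{5} = \frac{1}{5} \left(-72\right) = - \frac{72}{5} \approx -14.4$)
$P{\left(k,f \right)} = 82 + 554 f k$ ($P{\left(k,f \right)} = 3 - \left(- 554 k f - 79\right) = 3 - \left(- 554 f k - 79\right) = 3 - \left(-79 - 554 f k\right) = 3 + \left(79 + 554 f k\right) = 82 + 554 f k$)
$-192567 + P{\left(B,c \right)} = -192567 + \left(82 + 554 \left(-338\right) \left(- \frac{72}{5}\right)\right) = -192567 + \left(82 + \frac{13482144}{5}\right) = -192567 + \frac{13482554}{5} = \frac{12519719}{5}$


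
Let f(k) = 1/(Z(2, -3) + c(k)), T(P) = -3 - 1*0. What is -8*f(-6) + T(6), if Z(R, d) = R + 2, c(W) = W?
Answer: 1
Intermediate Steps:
T(P) = -3 (T(P) = -3 + 0 = -3)
Z(R, d) = 2 + R
f(k) = 1/(4 + k) (f(k) = 1/((2 + 2) + k) = 1/(4 + k))
-8*f(-6) + T(6) = -8/(4 - 6) - 3 = -8/(-2) - 3 = -8*(-½) - 3 = 4 - 3 = 1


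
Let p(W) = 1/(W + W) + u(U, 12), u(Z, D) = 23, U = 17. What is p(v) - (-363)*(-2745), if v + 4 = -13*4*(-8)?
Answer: -821043487/824 ≈ -9.9641e+5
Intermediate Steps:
v = 412 (v = -4 - 13*4*(-8) = -4 - 52*(-8) = -4 + 416 = 412)
p(W) = 23 + 1/(2*W) (p(W) = 1/(W + W) + 23 = 1/(2*W) + 23 = 23 + 1/(2*W))
p(v) - (-363)*(-2745) = (23 + (1/2)/412) - (-363)*(-2745) = (23 + (1/2)*(1/412)) - 1*996435 = (23 + 1/824) - 996435 = 18953/824 - 996435 = -821043487/824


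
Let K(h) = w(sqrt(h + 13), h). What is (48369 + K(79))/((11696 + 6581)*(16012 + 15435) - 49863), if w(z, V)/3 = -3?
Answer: 12090/143676739 ≈ 8.4147e-5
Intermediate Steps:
w(z, V) = -9 (w(z, V) = 3*(-3) = -9)
K(h) = -9
(48369 + K(79))/((11696 + 6581)*(16012 + 15435) - 49863) = (48369 - 9)/((11696 + 6581)*(16012 + 15435) - 49863) = 48360/(18277*31447 - 49863) = 48360/(574756819 - 49863) = 48360/574706956 = 48360*(1/574706956) = 12090/143676739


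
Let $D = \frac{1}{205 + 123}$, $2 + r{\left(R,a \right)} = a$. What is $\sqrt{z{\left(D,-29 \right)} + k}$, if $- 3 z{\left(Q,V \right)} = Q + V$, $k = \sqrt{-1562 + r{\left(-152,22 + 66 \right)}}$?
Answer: $\frac{\sqrt{2339706 + 1452384 i \sqrt{41}}}{492} \approx 4.964 + 3.8698 i$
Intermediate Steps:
$r{\left(R,a \right)} = -2 + a$
$k = 6 i \sqrt{41}$ ($k = \sqrt{-1562 + \left(-2 + \left(22 + 66\right)\right)} = \sqrt{-1562 + \left(-2 + 88\right)} = \sqrt{-1562 + 86} = \sqrt{-1476} = 6 i \sqrt{41} \approx 38.419 i$)
$D = \frac{1}{328} \approx 0.0030488$
$z{\left(Q,V \right)} = - \frac{Q}{3} - \frac{V}{3}$ ($z{\left(Q,V \right)} = - \frac{Q + V}{3} = - \frac{Q}{3} - \frac{V}{3}$)
$\sqrt{z{\left(D,-29 \right)} + k} = \sqrt{\left(\left(- \frac{1}{3}\right) \frac{1}{328} - - \frac{29}{3}\right) + 6 i \sqrt{41}} = \sqrt{\left(- \frac{1}{984} + \frac{29}{3}\right) + 6 i \sqrt{41}} = \sqrt{\frac{9511}{984} + 6 i \sqrt{41}}$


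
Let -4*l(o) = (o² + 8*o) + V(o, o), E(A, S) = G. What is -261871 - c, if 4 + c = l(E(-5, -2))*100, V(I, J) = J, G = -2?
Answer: -262217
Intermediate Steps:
E(A, S) = -2
l(o) = -9*o/4 - o²/4 (l(o) = -((o² + 8*o) + o)/4 = -(o² + 9*o)/4 = -9*o/4 - o²/4)
c = 346 (c = -4 + ((¼)*(-2)*(-9 - 1*(-2)))*100 = -4 + ((¼)*(-2)*(-9 + 2))*100 = -4 + ((¼)*(-2)*(-7))*100 = -4 + (7/2)*100 = -4 + 350 = 346)
-261871 - c = -261871 - 1*346 = -261871 - 346 = -262217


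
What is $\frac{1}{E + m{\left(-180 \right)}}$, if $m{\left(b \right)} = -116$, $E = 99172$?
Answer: $\frac{1}{99056} \approx 1.0095 \cdot 10^{-5}$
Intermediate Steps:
$\frac{1}{E + m{\left(-180 \right)}} = \frac{1}{99172 - 116} = \frac{1}{99056}$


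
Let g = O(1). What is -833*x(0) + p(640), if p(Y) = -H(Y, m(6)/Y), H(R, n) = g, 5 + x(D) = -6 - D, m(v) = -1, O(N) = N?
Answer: 9162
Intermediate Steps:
g = 1
x(D) = -11 - D (x(D) = -5 + (-6 - D) = -11 - D)
H(R, n) = 1
p(Y) = -1 (p(Y) = -1*1 = -1)
-833*x(0) + p(640) = -833*(-11 - 1*0) - 1 = -833*(-11 + 0) - 1 = -833*(-11) - 1 = 9163 - 1 = 9162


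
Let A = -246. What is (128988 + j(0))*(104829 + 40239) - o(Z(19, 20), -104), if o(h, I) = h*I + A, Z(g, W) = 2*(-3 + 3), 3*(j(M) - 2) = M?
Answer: 18712321566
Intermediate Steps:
j(M) = 2 + M/3
Z(g, W) = 0 (Z(g, W) = 2*0 = 0)
o(h, I) = -246 + I*h (o(h, I) = h*I - 246 = I*h - 246 = -246 + I*h)
(128988 + j(0))*(104829 + 40239) - o(Z(19, 20), -104) = (128988 + (2 + (⅓)*0))*(104829 + 40239) - (-246 - 104*0) = (128988 + (2 + 0))*145068 - (-246 + 0) = (128988 + 2)*145068 - 1*(-246) = 128990*145068 + 246 = 18712321320 + 246 = 18712321566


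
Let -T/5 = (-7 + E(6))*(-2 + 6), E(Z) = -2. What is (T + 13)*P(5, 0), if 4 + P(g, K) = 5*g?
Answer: 4053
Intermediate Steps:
P(g, K) = -4 + 5*g
T = 180 (T = -5*(-7 - 2)*(-2 + 6) = -(-45)*4 = -5*(-36) = 180)
(T + 13)*P(5, 0) = (180 + 13)*(-4 + 5*5) = 193*(-4 + 25) = 193*21 = 4053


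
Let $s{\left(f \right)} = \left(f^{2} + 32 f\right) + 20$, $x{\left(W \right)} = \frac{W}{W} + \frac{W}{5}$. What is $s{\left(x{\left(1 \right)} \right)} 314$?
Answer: $\frac{469744}{25} \approx 18790.0$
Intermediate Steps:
$x{\left(W \right)} = 1 + \frac{W}{5}$ ($x{\left(W \right)} = 1 + W \frac{1}{5} = 1 + \frac{W}{5}$)
$s{\left(f \right)} = 20 + f^{2} + 32 f$
$s{\left(x{\left(1 \right)} \right)} 314 = \left(20 + \left(1 + \frac{1}{5} \cdot 1\right)^{2} + 32 \left(1 + \frac{1}{5} \cdot 1\right)\right) 314 = \left(20 + \left(1 + \frac{1}{5}\right)^{2} + 32 \left(1 + \frac{1}{5}\right)\right) 314 = \left(20 + \left(\frac{6}{5}\right)^{2} + 32 \cdot \frac{6}{5}\right) 314 = \left(20 + \frac{36}{25} + \frac{192}{5}\right) 314 = \frac{1496}{25} \cdot 314 = \frac{469744}{25}$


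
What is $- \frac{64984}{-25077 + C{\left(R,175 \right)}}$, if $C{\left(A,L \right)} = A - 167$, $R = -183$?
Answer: $\frac{64984}{25427} \approx 2.5557$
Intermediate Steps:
$C{\left(A,L \right)} = -167 + A$
$- \frac{64984}{-25077 + C{\left(R,175 \right)}} = - \frac{64984}{-25077 - 350} = - \frac{64984}{-25427} = \left(-64984\right) \left(- \frac{1}{25427}\right) = \frac{64984}{25427}$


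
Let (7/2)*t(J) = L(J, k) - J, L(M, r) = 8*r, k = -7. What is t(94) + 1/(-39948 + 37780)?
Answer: -650407/15176 ≈ -42.858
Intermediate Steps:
t(J) = -16 - 2*J/7 (t(J) = 2*(8*(-7) - J)/7 = 2*(-56 - J)/7 = -16 - 2*J/7)
t(94) + 1/(-39948 + 37780) = (-16 - 2/7*94) + 1/(-39948 + 37780) = (-16 - 188/7) + 1/(-2168) = -300/7 - 1/2168 = -650407/15176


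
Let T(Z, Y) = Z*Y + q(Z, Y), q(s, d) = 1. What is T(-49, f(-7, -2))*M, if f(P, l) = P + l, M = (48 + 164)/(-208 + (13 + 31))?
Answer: -23426/41 ≈ -571.37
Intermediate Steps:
M = -53/41 (M = 212/(-208 + 44) = 212/(-164) = 212*(-1/164) = -53/41 ≈ -1.2927)
T(Z, Y) = 1 + Y*Z (T(Z, Y) = Z*Y + 1 = Y*Z + 1 = 1 + Y*Z)
T(-49, f(-7, -2))*M = (1 + (-7 - 2)*(-49))*(-53/41) = (1 - 9*(-49))*(-53/41) = (1 + 441)*(-53/41) = 442*(-53/41) = -23426/41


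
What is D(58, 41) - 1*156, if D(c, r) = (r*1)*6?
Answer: 90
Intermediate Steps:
D(c, r) = 6*r (D(c, r) = r*6 = 6*r)
D(58, 41) - 1*156 = 6*41 - 1*156 = 246 - 156 = 90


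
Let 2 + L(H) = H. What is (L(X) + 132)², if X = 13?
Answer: 20449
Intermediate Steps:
L(H) = -2 + H
(L(X) + 132)² = ((-2 + 13) + 132)² = (11 + 132)² = 143² = 20449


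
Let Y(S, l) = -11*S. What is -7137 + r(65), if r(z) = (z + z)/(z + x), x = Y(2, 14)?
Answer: -306761/43 ≈ -7134.0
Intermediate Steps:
x = -22 (x = -11*2 = -22)
r(z) = 2*z/(-22 + z) (r(z) = (z + z)/(z - 22) = (2*z)/(-22 + z) = 2*z/(-22 + z))
-7137 + r(65) = -7137 + 2*65/(-22 + 65) = -7137 + 2*65/43 = -7137 + 2*65*(1/43) = -7137 + 130/43 = -306761/43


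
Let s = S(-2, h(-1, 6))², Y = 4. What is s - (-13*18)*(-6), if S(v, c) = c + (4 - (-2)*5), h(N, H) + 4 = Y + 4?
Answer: -1080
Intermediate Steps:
h(N, H) = 4 (h(N, H) = -4 + (4 + 4) = -4 + 8 = 4)
S(v, c) = 14 + c (S(v, c) = c + (4 - 1*(-10)) = c + (4 + 10) = c + 14 = 14 + c)
s = 324 (s = (14 + 4)² = 18² = 324)
s - (-13*18)*(-6) = 324 - (-13*18)*(-6) = 324 - (-234)*(-6) = 324 - 1*1404 = 324 - 1404 = -1080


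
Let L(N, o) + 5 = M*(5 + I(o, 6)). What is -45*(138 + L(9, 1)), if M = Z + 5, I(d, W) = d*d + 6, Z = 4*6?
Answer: -21645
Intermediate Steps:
Z = 24
I(d, W) = 6 + d² (I(d, W) = d² + 6 = 6 + d²)
M = 29 (M = 24 + 5 = 29)
L(N, o) = 314 + 29*o² (L(N, o) = -5 + 29*(5 + (6 + o²)) = -5 + 29*(11 + o²) = -5 + (319 + 29*o²) = 314 + 29*o²)
-45*(138 + L(9, 1)) = -45*(138 + (314 + 29*1²)) = -45*(138 + (314 + 29*1)) = -45*(138 + (314 + 29)) = -45*(138 + 343) = -45*481 = -21645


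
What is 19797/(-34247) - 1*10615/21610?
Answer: -158269015/148015534 ≈ -1.0693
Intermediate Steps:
19797/(-34247) - 1*10615/21610 = 19797*(-1/34247) - 10615*1/21610 = -19797/34247 - 2123/4322 = -158269015/148015534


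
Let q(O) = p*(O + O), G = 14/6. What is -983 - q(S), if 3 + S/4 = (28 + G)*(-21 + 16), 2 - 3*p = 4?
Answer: -16271/9 ≈ -1807.9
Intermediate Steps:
p = -⅔ (p = ⅔ - ⅓*4 = ⅔ - 4/3 = -⅔ ≈ -0.66667)
G = 7/3 (G = 14*(⅙) = 7/3 ≈ 2.3333)
S = -1856/3 (S = -12 + 4*((28 + 7/3)*(-21 + 16)) = -12 + 4*((91/3)*(-5)) = -12 + 4*(-455/3) = -12 - 1820/3 = -1856/3 ≈ -618.67)
q(O) = -4*O/3 (q(O) = -2*(O + O)/3 = -4*O/3)
-983 - q(S) = -983 - (-4)*(-1856)/(3*3) = -983 - 1*7424/9 = -983 - 7424/9 = -16271/9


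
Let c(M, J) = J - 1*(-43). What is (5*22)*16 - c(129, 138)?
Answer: 1579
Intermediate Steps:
c(M, J) = 43 + J (c(M, J) = J + 43 = 43 + J)
(5*22)*16 - c(129, 138) = (5*22)*16 - (43 + 138) = 110*16 - 1*181 = 1760 - 181 = 1579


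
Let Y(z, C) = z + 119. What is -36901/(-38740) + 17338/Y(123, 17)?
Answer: 340302081/4687540 ≈ 72.597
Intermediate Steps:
Y(z, C) = 119 + z
-36901/(-38740) + 17338/Y(123, 17) = -36901/(-38740) + 17338/(119 + 123) = -36901*(-1/38740) + 17338/242 = 36901/38740 + 17338*(1/242) = 36901/38740 + 8669/121 = 340302081/4687540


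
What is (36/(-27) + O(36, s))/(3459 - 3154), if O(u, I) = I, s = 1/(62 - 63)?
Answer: -7/915 ≈ -0.0076503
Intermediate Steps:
s = -1 (s = 1/(-1) = -1)
(36/(-27) + O(36, s))/(3459 - 3154) = (36/(-27) - 1)/(3459 - 3154) = (-1/27*36 - 1)/305 = (-4/3 - 1)*(1/305) = -7/3*1/305 = -7/915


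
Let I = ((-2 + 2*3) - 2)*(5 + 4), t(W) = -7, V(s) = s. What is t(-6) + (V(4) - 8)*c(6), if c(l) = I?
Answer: -79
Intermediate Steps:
I = 18 (I = ((-2 + 6) - 2)*9 = (4 - 2)*9 = 2*9 = 18)
c(l) = 18
t(-6) + (V(4) - 8)*c(6) = -7 + (4 - 8)*18 = -7 - 4*18 = -7 - 72 = -79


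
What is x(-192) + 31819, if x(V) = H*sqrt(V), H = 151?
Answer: 31819 + 1208*I*sqrt(3) ≈ 31819.0 + 2092.3*I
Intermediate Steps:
x(V) = 151*sqrt(V)
x(-192) + 31819 = 151*sqrt(-192) + 31819 = 151*(8*I*sqrt(3)) + 31819 = 1208*I*sqrt(3) + 31819 = 31819 + 1208*I*sqrt(3)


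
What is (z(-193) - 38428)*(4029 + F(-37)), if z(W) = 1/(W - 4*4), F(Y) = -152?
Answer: -31137943281/209 ≈ -1.4899e+8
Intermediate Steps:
z(W) = 1/(-16 + W) (z(W) = 1/(W - 16) = 1/(-16 + W))
(z(-193) - 38428)*(4029 + F(-37)) = (1/(-16 - 193) - 38428)*(4029 - 152) = (1/(-209) - 38428)*3877 = (-1/209 - 38428)*3877 = -8031453/209*3877 = -31137943281/209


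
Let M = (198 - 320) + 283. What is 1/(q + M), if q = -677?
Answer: -1/516 ≈ -0.0019380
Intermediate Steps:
M = 161 (M = -122 + 283 = 161)
1/(q + M) = 1/(-677 + 161) = 1/(-516) = -1/516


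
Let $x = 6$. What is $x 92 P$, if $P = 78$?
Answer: $43056$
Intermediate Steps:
$x 92 P = 6 \cdot 92 \cdot 78 = 552 \cdot 78 = 43056$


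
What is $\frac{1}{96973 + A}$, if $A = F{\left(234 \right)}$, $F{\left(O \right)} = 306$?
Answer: $\frac{1}{97279} \approx 1.028 \cdot 10^{-5}$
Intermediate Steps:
$A = 306$
$\frac{1}{96973 + A} = \frac{1}{96973 + 306} = \frac{1}{97279}$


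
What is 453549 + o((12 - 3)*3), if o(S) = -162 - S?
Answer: 453360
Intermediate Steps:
453549 + o((12 - 3)*3) = 453549 + (-162 - (12 - 3)*3) = 453549 + (-162 - 9*3) = 453549 + (-162 - 1*27) = 453549 + (-162 - 27) = 453549 - 189 = 453360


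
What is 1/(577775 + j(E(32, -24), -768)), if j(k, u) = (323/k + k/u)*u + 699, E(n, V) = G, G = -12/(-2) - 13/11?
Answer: 583/307237407 ≈ 1.8976e-6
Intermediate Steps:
G = 53/11 (G = -12*(-1/2) - 13*1/11 = 6 - 13/11 = 53/11 ≈ 4.8182)
E(n, V) = 53/11
j(k, u) = 699 + u*(323/k + k/u) (j(k, u) = u*(323/k + k/u) + 699 = 699 + u*(323/k + k/u))
1/(577775 + j(E(32, -24), -768)) = 1/(577775 + (699 + 53/11 + 323*(-768)/(53/11))) = 1/(577775 + (699 + 53/11 + 323*(-768)*(11/53))) = 1/(577775 + (699 + 53/11 - 2728704/53)) = 1/(577775 - 29605418/583) = 1/(307237407/583) = 583/307237407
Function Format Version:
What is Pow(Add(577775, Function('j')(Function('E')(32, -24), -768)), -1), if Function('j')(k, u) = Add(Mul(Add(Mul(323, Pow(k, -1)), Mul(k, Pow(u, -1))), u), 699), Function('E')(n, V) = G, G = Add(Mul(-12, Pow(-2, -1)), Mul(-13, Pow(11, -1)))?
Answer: Rational(583, 307237407) ≈ 1.8976e-6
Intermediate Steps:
G = Rational(53, 11) (G = Add(Mul(-12, Rational(-1, 2)), Mul(-13, Rational(1, 11))) = Add(6, Rational(-13, 11)) = Rational(53, 11) ≈ 4.8182)
Function('E')(n, V) = Rational(53, 11)
Function('j')(k, u) = Add(699, Mul(u, Add(Mul(323, Pow(k, -1)), Mul(k, Pow(u, -1))))) (Function('j')(k, u) = Add(Mul(u, Add(Mul(323, Pow(k, -1)), Mul(k, Pow(u, -1)))), 699) = Add(699, Mul(u, Add(Mul(323, Pow(k, -1)), Mul(k, Pow(u, -1))))))
Pow(Add(577775, Function('j')(Function('E')(32, -24), -768)), -1) = Pow(Add(577775, Add(699, Rational(53, 11), Mul(323, -768, Pow(Rational(53, 11), -1)))), -1) = Pow(Add(577775, Add(699, Rational(53, 11), Mul(323, -768, Rational(11, 53)))), -1) = Pow(Add(577775, Add(699, Rational(53, 11), Rational(-2728704, 53))), -1) = Pow(Add(577775, Rational(-29605418, 583)), -1) = Pow(Rational(307237407, 583), -1) = Rational(583, 307237407)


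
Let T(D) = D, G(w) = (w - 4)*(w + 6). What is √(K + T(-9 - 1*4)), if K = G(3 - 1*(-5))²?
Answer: 3*√347 ≈ 55.884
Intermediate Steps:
G(w) = (-4 + w)*(6 + w)
K = 3136 (K = (-24 + (3 - 1*(-5))² + 2*(3 - 1*(-5)))² = (-24 + (3 + 5)² + 2*(3 + 5))² = (-24 + 8² + 2*8)² = (-24 + 64 + 16)² = 56² = 3136)
√(K + T(-9 - 1*4)) = √(3136 + (-9 - 1*4)) = √(3136 + (-9 - 4)) = √(3136 - 13) = √3123 = 3*√347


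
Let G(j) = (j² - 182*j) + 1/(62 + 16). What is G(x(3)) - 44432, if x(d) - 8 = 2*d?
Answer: -3649151/78 ≈ -46784.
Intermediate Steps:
x(d) = 8 + 2*d
G(j) = 1/78 + j² - 182*j (G(j) = (j² - 182*j) + 1/78 = 1/78 + j² - 182*j)
G(x(3)) - 44432 = (1/78 + (8 + 2*3)² - 182*(8 + 2*3)) - 44432 = (1/78 + (8 + 6)² - 182*(8 + 6)) - 44432 = (1/78 + 14² - 182*14) - 44432 = (1/78 + 196 - 2548) - 44432 = -183455/78 - 44432 = -3649151/78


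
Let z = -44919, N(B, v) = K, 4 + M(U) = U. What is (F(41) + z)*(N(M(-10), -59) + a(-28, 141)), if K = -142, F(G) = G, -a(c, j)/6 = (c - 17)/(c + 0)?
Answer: 47637997/7 ≈ 6.8054e+6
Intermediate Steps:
M(U) = -4 + U
a(c, j) = -6*(-17 + c)/c (a(c, j) = -6*(c - 17)/(c + 0) = -6*(-17 + c)/c)
N(B, v) = -142
(F(41) + z)*(N(M(-10), -59) + a(-28, 141)) = (41 - 44919)*(-142 + (-6 + 102/(-28))) = -44878*(-142 + (-6 + 102*(-1/28))) = -44878*(-142 + (-6 - 51/14)) = -44878*(-142 - 135/14) = -44878*(-2123/14) = 47637997/7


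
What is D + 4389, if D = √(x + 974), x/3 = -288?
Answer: 4389 + √110 ≈ 4399.5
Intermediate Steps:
x = -864 (x = 3*(-288) = -864)
D = √110 (D = √(-864 + 974) = √110 ≈ 10.488)
D + 4389 = √110 + 4389 = 4389 + √110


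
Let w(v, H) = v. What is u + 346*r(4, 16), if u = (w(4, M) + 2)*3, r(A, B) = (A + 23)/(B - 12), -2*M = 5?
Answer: 4707/2 ≈ 2353.5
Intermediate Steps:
M = -5/2 (M = -1/2*5 = -5/2 ≈ -2.5000)
r(A, B) = (23 + A)/(-12 + B)
u = 18 (u = (4 + 2)*3 = 6*3 = 18)
u + 346*r(4, 16) = 18 + 346*((23 + 4)/(-12 + 16)) = 18 + 346*(27/4) = 18 + 4671/2 = 4707/2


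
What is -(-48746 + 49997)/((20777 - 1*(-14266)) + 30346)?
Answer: -1251/65389 ≈ -0.019132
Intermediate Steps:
-(-48746 + 49997)/((20777 - 1*(-14266)) + 30346) = -1251/((20777 + 14266) + 30346) = -1251/(35043 + 30346) = -1251/65389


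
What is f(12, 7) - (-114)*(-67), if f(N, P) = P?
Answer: -7631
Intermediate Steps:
f(12, 7) - (-114)*(-67) = 7 - (-114)*(-67) = 7 - 114*67 = 7 - 7638 = -7631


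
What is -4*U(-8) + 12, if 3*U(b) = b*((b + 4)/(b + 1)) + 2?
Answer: 108/7 ≈ 15.429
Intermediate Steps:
U(b) = 2/3 + b*(4 + b)/(3*(1 + b)) (U(b) = (b*((b + 4)/(b + 1)) + 2)/3 = (b*((4 + b)/(1 + b)) + 2)/3 = (b*(4 + b)/(1 + b) + 2)/3 = (2 + b*(4 + b)/(1 + b))/3 = 2/3 + b*(4 + b)/(3*(1 + b)))
-4*U(-8) + 12 = -4*(2 + (-8)**2 + 6*(-8))/(3*(1 - 8)) + 12 = -4*(2 + 64 - 48)/(3*(-7)) + 12 = -4*(-1)*18/(3*7) + 12 = -4*(-6/7) + 12 = 24/7 + 12 = 108/7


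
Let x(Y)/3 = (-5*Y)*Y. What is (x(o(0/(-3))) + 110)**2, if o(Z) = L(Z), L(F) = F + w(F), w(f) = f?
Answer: 12100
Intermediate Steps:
L(F) = 2*F (L(F) = F + F = 2*F)
o(Z) = 2*Z
x(Y) = -15*Y**2 (x(Y) = 3*((-5*Y)*Y) = 3*(-5*Y**2) = -15*Y**2)
(x(o(0/(-3))) + 110)**2 = (-15*(2*(0/(-3)))**2 + 110)**2 = (-15*(2*(0*(-1/3)))**2 + 110)**2 = (-15*(2*0)**2 + 110)**2 = (-15*0**2 + 110)**2 = (-15*0 + 110)**2 = (0 + 110)**2 = 110**2 = 12100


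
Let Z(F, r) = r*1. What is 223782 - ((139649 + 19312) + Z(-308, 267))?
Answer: 64554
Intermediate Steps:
Z(F, r) = r
223782 - ((139649 + 19312) + Z(-308, 267)) = 223782 - ((139649 + 19312) + 267) = 223782 - (158961 + 267) = 223782 - 1*159228 = 223782 - 159228 = 64554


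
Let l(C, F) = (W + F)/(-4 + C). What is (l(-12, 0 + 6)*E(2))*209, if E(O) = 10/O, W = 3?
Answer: -9405/16 ≈ -587.81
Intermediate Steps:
l(C, F) = (3 + F)/(-4 + C)
(l(-12, 0 + 6)*E(2))*209 = (((3 + (0 + 6))/(-4 - 12))*(10/2))*209 = (((3 + 6)/(-16))*(10*(½)))*209 = (-1/16*9*5)*209 = -9/16*5*209 = -45/16*209 = -9405/16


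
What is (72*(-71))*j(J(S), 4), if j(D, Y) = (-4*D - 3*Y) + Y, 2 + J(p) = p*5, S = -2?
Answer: -204480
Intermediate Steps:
J(p) = -2 + 5*p (J(p) = -2 + p*5 = -2 + 5*p)
j(D, Y) = -4*D - 2*Y
(72*(-71))*j(J(S), 4) = (72*(-71))*(-4*(-2 + 5*(-2)) - 2*4) = -5112*(-4*(-2 - 10) - 8) = -5112*(-4*(-12) - 8) = -5112*(48 - 8) = -5112*40 = -204480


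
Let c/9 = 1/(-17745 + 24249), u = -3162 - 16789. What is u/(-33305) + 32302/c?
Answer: 2332373722333/99915 ≈ 2.3344e+7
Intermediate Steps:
u = -19951
c = 3/2168 (c = 9/(-17745 + 24249) = 9/6504 = 9*(1/6504) = 3/2168 ≈ 0.0013838)
u/(-33305) + 32302/c = -19951/(-33305) + 32302/(3/2168) = -19951*(-1/33305) + 32302*(2168/3) = 19951/33305 + 70030736/3 = 2332373722333/99915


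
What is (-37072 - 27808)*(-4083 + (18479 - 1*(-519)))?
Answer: -967685200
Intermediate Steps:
(-37072 - 27808)*(-4083 + (18479 - 1*(-519))) = -64880*(-4083 + (18479 + 519)) = -64880*(-4083 + 18998) = -64880*14915 = -967685200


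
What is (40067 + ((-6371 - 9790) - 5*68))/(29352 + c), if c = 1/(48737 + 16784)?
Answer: 1544067886/1923172393 ≈ 0.80288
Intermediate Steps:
c = 1/65521 ≈ 1.5262e-5
(40067 + ((-6371 - 9790) - 5*68))/(29352 + c) = (40067 + ((-6371 - 9790) - 5*68))/(29352 + 1/65521) = (40067 + (-16161 - 340))/(1923172393/65521) = (40067 - 16501)*(65521/1923172393) = 23566*(65521/1923172393) = 1544067886/1923172393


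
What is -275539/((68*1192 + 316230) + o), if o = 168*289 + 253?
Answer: -275539/446091 ≈ -0.61767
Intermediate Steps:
o = 48805 (o = 48552 + 253 = 48805)
-275539/((68*1192 + 316230) + o) = -275539/((68*1192 + 316230) + 48805) = -275539/((81056 + 316230) + 48805) = -275539/(397286 + 48805) = -275539/446091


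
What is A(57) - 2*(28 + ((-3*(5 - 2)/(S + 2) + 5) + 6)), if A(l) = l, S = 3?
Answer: -87/5 ≈ -17.400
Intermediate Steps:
A(57) - 2*(28 + ((-3*(5 - 2)/(S + 2) + 5) + 6)) = 57 - 2*(28 + ((-3*(5 - 2)/(3 + 2) + 5) + 6)) = 57 - 2*(28 + ((-9/5 + 5) + 6)) = 57 - 2*(28 + (16/5 + 6)) = 57 - 2*(28 + 46/5) = 57 - 2*186/5 = 57 - 1*372/5 = 57 - 372/5 = -87/5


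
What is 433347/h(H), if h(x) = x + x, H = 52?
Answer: 433347/104 ≈ 4166.8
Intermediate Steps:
h(x) = 2*x
433347/h(H) = 433347/((2*52)) = 433347/104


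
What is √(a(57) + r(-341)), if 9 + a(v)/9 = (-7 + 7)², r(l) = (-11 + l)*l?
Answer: √119951 ≈ 346.34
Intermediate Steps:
r(l) = l*(-11 + l)
a(v) = -81 (a(v) = -81 + 9*(-7 + 7)² = -81 + 9*0² = -81 + 9*0 = -81 + 0 = -81)
√(a(57) + r(-341)) = √(-81 - 341*(-11 - 341)) = √(-81 - 341*(-352)) = √(-81 + 120032) = √119951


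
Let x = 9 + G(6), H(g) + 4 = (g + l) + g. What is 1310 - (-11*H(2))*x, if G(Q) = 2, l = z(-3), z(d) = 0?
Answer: 1310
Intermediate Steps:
l = 0
H(g) = -4 + 2*g (H(g) = -4 + ((g + 0) + g) = -4 + (g + g) = -4 + 2*g)
x = 11 (x = 9 + 2 = 11)
1310 - (-11*H(2))*x = 1310 - (-11*(-4 + 2*2))*11 = 1310 - (-11*(-4 + 4))*11 = 1310 - (-11*0)*11 = 1310 - 0*11 = 1310 - 1*0 = 1310 + 0 = 1310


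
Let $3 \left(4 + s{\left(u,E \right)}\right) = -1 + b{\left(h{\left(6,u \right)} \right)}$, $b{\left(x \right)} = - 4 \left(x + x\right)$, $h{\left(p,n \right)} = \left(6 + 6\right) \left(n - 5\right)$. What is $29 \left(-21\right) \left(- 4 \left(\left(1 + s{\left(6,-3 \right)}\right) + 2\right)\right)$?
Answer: $-81200$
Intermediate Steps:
$h{\left(p,n \right)} = -60 + 12 n$ ($h{\left(p,n \right)} = 12 \left(-5 + n\right) = -60 + 12 n$)
$b{\left(x \right)} = - 8 x$ ($b{\left(x \right)} = - 4 \cdot 2 x = - 8 x$)
$s{\left(u,E \right)} = \frac{467}{3} - 32 u$ ($s{\left(u,E \right)} = -4 + \frac{-1 - 8 \left(-60 + 12 u\right)}{3} = -4 + \frac{-1 - \left(-480 + 96 u\right)}{3} = -4 + \frac{479 - 96 u}{3} = -4 - \left(- \frac{479}{3} + 32 u\right) = \frac{467}{3} - 32 u$)
$29 \left(-21\right) \left(- 4 \left(\left(1 + s{\left(6,-3 \right)}\right) + 2\right)\right) = 29 \left(-21\right) \left(- 4 \left(\left(1 + \left(\frac{467}{3} - 192\right)\right) + 2\right)\right) = - 609 \left(- 4 \left(\left(1 + \left(\frac{467}{3} - 192\right)\right) + 2\right)\right) = - 609 \left(- 4 \left(\left(1 - \frac{109}{3}\right) + 2\right)\right) = - 609 \left(- 4 \left(- \frac{106}{3} + 2\right)\right) = - 609 \left(\left(-4\right) \left(- \frac{100}{3}\right)\right) = \left(-609\right) \frac{400}{3} = -81200$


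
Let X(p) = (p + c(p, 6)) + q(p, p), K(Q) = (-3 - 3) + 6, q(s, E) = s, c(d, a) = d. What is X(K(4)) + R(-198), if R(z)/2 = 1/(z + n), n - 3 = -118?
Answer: -2/313 ≈ -0.0063898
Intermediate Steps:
n = -115 (n = 3 - 118 = -115)
K(Q) = 0 (K(Q) = -6 + 6 = 0)
R(z) = 2/(-115 + z) (R(z) = 2/(z - 115) = 2/(-115 + z))
X(p) = 3*p (X(p) = (p + p) + p = 2*p + p = 3*p)
X(K(4)) + R(-198) = 3*0 + 2/(-115 - 198) = 0 + 2/(-313) = 0 + 2*(-1/313) = 0 - 2/313 = -2/313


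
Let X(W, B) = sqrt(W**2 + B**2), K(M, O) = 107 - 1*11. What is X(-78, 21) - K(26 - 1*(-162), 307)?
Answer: -96 + 15*sqrt(29) ≈ -15.223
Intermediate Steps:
K(M, O) = 96 (K(M, O) = 107 - 11 = 96)
X(W, B) = sqrt(B**2 + W**2)
X(-78, 21) - K(26 - 1*(-162), 307) = sqrt(21**2 + (-78)**2) - 1*96 = sqrt(441 + 6084) - 96 = sqrt(6525) - 96 = 15*sqrt(29) - 96 = -96 + 15*sqrt(29)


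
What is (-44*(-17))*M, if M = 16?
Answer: 11968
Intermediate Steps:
(-44*(-17))*M = -44*(-17)*16 = 748*16 = 11968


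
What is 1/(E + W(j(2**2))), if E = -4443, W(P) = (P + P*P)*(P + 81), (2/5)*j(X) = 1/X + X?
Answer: 512/3519549 ≈ 0.00014547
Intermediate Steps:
j(X) = 5*X/2 + 5/(2*X) (j(X) = 5*(1/X + X)/2 = 5*(X + 1/X)/2 = 5*X/2 + 5/(2*X))
W(P) = (81 + P)*(P + P**2) (W(P) = (P + P**2)*(81 + P) = (81 + P)*(P + P**2))
1/(E + W(j(2**2))) = 1/(-4443 + (5*(1 + (2**2)**2)/(2*(2**2)))*(81 + (5*(1 + (2**2)**2)/(2*(2**2)))**2 + 82*(5*(1 + (2**2)**2)/(2*(2**2))))) = 1/(-4443 + ((5/2)*(1 + 4**2)/4)*(81 + ((5/2)*(1 + 4**2)/4)**2 + 82*((5/2)*(1 + 4**2)/4))) = 1/(-4443 + ((5/2)*(1/4)*(1 + 16))*(81 + ((5/2)*(1/4)*(1 + 16))**2 + 82*((5/2)*(1/4)*(1 + 16)))) = 1/(-4443 + ((5/2)*(1/4)*17)*(81 + ((5/2)*(1/4)*17)**2 + 82*((5/2)*(1/4)*17))) = 1/(-4443 + 85*(81 + (85/8)**2 + 82*(85/8))/8) = 1/(-4443 + 85*(81 + 7225/64 + 3485/4)/8) = 1/(-4443 + (85/8)*(68169/64)) = 1/(-4443 + 5794365/512) = 1/(3519549/512) = 512/3519549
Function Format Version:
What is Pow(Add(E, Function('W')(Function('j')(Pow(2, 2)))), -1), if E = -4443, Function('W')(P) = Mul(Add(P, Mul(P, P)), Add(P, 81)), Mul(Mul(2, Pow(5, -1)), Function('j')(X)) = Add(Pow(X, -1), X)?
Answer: Rational(512, 3519549) ≈ 0.00014547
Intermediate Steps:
Function('j')(X) = Add(Mul(Rational(5, 2), X), Mul(Rational(5, 2), Pow(X, -1))) (Function('j')(X) = Mul(Rational(5, 2), Add(Pow(X, -1), X)) = Mul(Rational(5, 2), Add(X, Pow(X, -1))) = Add(Mul(Rational(5, 2), X), Mul(Rational(5, 2), Pow(X, -1))))
Function('W')(P) = Mul(Add(81, P), Add(P, Pow(P, 2))) (Function('W')(P) = Mul(Add(P, Pow(P, 2)), Add(81, P)) = Mul(Add(81, P), Add(P, Pow(P, 2))))
Pow(Add(E, Function('W')(Function('j')(Pow(2, 2)))), -1) = Pow(Add(-4443, Mul(Mul(Rational(5, 2), Pow(Pow(2, 2), -1), Add(1, Pow(Pow(2, 2), 2))), Add(81, Pow(Mul(Rational(5, 2), Pow(Pow(2, 2), -1), Add(1, Pow(Pow(2, 2), 2))), 2), Mul(82, Mul(Rational(5, 2), Pow(Pow(2, 2), -1), Add(1, Pow(Pow(2, 2), 2))))))), -1) = Pow(Add(-4443, Mul(Mul(Rational(5, 2), Pow(4, -1), Add(1, Pow(4, 2))), Add(81, Pow(Mul(Rational(5, 2), Pow(4, -1), Add(1, Pow(4, 2))), 2), Mul(82, Mul(Rational(5, 2), Pow(4, -1), Add(1, Pow(4, 2))))))), -1) = Pow(Add(-4443, Mul(Mul(Rational(5, 2), Rational(1, 4), Add(1, 16)), Add(81, Pow(Mul(Rational(5, 2), Rational(1, 4), Add(1, 16)), 2), Mul(82, Mul(Rational(5, 2), Rational(1, 4), Add(1, 16)))))), -1) = Pow(Add(-4443, Mul(Mul(Rational(5, 2), Rational(1, 4), 17), Add(81, Pow(Mul(Rational(5, 2), Rational(1, 4), 17), 2), Mul(82, Mul(Rational(5, 2), Rational(1, 4), 17))))), -1) = Pow(Add(-4443, Mul(Rational(85, 8), Add(81, Pow(Rational(85, 8), 2), Mul(82, Rational(85, 8))))), -1) = Pow(Add(-4443, Mul(Rational(85, 8), Add(81, Rational(7225, 64), Rational(3485, 4)))), -1) = Pow(Add(-4443, Mul(Rational(85, 8), Rational(68169, 64))), -1) = Pow(Add(-4443, Rational(5794365, 512)), -1) = Pow(Rational(3519549, 512), -1) = Rational(512, 3519549)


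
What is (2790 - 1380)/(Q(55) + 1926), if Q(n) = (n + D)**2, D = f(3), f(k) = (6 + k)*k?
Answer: 141/865 ≈ 0.16301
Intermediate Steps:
f(k) = k*(6 + k)
D = 27 (D = 3*(6 + 3) = 3*9 = 27)
Q(n) = (27 + n)**2 (Q(n) = (n + 27)**2 = (27 + n)**2)
(2790 - 1380)/(Q(55) + 1926) = (2790 - 1380)/((27 + 55)**2 + 1926) = 1410/(82**2 + 1926) = 1410/(6724 + 1926) = 1410/8650 = 1410*(1/8650) = 141/865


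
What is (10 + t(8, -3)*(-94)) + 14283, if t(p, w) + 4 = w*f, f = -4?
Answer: 13541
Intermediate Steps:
t(p, w) = -4 - 4*w (t(p, w) = -4 + w*(-4) = -4 - 4*w)
(10 + t(8, -3)*(-94)) + 14283 = (10 + (-4 - 4*(-3))*(-94)) + 14283 = (10 + (-4 + 12)*(-94)) + 14283 = (10 + 8*(-94)) + 14283 = (10 - 752) + 14283 = -742 + 14283 = 13541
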